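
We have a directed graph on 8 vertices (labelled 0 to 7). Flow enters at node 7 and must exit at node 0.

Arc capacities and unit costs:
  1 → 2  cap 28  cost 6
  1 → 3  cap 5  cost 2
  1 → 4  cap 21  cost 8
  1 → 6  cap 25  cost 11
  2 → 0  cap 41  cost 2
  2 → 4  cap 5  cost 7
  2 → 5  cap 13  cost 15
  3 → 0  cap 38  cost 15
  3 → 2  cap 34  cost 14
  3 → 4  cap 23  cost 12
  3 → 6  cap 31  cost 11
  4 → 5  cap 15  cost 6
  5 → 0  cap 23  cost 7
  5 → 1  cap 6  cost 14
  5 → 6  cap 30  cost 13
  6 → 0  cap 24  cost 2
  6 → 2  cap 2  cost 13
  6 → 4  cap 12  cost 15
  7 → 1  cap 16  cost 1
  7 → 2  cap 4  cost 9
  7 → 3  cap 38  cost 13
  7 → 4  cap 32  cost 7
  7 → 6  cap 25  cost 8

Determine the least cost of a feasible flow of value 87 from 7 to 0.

shortest-cost path #1: 7→1→2→0 push 16 @ unit cost 9 (adds 144)
shortest-cost path #2: 7→6→0 push 24 @ unit cost 10 (adds 240)
shortest-cost path #3: 7→2→0 push 4 @ unit cost 11 (adds 44)
shortest-cost path #4: 7→4→5→0 push 15 @ unit cost 20 (adds 300)
shortest-cost path #5: 7→6→2→0 push 1 @ unit cost 23 (adds 23)
shortest-cost path #6: 7→3→0 push 27 @ unit cost 28 (adds 756)
total cost = 1507

Minimum cost for 87 units: 1507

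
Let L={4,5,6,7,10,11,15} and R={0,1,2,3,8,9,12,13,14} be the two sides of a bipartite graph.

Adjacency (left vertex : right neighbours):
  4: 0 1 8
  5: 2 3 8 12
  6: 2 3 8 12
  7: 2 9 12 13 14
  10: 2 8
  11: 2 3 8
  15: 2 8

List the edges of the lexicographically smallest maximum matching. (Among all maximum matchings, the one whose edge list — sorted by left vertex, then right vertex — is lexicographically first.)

Lex-smallest maximum matching: {(4,0), (5,2), (6,12), (7,9), (10,8), (11,3)}

|M| = 6 (so the lex-smallest maximum matching has 6 edges)
process left vertices in ascending order; for each, take the smallest-labelled available neighbour that still permits 6 edges overall, or leave it unmatched if none does
lex-smallest matching: {4-0, 5-2, 6-12, 7-9, 10-8, 11-3}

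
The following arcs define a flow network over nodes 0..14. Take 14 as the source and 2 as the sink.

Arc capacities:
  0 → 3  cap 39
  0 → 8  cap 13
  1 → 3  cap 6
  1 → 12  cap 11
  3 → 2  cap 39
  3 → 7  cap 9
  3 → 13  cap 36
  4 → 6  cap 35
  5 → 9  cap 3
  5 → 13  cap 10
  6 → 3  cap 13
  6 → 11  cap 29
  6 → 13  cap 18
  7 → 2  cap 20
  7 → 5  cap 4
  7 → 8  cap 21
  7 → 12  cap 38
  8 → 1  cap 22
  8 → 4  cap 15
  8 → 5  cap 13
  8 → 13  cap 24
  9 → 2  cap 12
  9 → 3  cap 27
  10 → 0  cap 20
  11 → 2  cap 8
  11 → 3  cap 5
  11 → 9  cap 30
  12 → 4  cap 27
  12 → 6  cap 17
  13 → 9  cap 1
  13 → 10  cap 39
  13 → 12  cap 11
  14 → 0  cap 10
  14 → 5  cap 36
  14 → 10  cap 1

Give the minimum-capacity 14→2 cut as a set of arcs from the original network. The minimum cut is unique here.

Min-cut arcs: {(5,9), (5,13), (14,0), (14,10)} (total capacity 24)

augment #1: 14→0→3→2 push 10
augment #2: 14→5→9→2 push 3
augment #3: 14→5→13→9→2 push 1
augment #4: 14→10→0→3→2 push 1
augment #5: 14→5→13→10→0→3→2 push 9
max flow = 24; residual-reachable set from 14 gives S-side
cut edges (S→T): {(5,9), (5,13), (14,0), (14,10)} total cap 24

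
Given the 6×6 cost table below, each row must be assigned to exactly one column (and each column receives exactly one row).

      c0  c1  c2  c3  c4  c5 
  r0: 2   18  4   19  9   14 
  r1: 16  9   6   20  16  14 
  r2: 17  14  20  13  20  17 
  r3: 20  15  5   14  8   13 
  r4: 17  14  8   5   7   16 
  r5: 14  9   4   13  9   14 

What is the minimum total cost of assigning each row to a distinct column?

Minimum assignment cost: 45

optimal assignment: row0→col0 (cost 2), row1→col1 (cost 9), row2→col5 (cost 17), row3→col4 (cost 8), row4→col3 (cost 5), row5→col2 (cost 4)
total = 2 + 9 + 17 + 8 + 5 + 4 = 45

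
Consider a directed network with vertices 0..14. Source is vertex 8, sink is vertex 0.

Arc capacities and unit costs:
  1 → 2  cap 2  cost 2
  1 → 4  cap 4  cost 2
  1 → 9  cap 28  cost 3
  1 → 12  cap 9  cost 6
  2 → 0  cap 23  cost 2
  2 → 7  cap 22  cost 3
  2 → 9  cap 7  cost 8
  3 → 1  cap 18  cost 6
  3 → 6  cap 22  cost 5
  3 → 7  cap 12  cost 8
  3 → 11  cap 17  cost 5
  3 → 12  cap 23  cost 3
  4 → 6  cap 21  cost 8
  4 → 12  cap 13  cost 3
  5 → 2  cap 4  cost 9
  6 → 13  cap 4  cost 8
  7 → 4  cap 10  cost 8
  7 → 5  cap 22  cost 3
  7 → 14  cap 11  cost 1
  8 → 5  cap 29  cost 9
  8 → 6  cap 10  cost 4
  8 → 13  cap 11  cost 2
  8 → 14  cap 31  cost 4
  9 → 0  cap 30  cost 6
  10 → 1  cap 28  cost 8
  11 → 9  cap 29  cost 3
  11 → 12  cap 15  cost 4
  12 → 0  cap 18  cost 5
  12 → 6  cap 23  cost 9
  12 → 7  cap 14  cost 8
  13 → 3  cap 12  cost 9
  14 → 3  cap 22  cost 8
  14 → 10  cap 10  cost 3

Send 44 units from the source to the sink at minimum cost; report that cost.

Minimum cost for 44 units: 971

shortest-cost path #1: 8→13→3→12→0 push 11 @ unit cost 19 (adds 209)
shortest-cost path #2: 8→14→10→1→2→0 push 2 @ unit cost 19 (adds 38)
shortest-cost path #3: 8→14→3→12→0 push 7 @ unit cost 20 (adds 140)
shortest-cost path #4: 8→5→2→0 push 4 @ unit cost 20 (adds 80)
shortest-cost path #5: 8→14→10→1→9→0 push 8 @ unit cost 24 (adds 192)
shortest-cost path #6: 8→14→3→11→9→0 push 12 @ unit cost 26 (adds 312)
total cost = 971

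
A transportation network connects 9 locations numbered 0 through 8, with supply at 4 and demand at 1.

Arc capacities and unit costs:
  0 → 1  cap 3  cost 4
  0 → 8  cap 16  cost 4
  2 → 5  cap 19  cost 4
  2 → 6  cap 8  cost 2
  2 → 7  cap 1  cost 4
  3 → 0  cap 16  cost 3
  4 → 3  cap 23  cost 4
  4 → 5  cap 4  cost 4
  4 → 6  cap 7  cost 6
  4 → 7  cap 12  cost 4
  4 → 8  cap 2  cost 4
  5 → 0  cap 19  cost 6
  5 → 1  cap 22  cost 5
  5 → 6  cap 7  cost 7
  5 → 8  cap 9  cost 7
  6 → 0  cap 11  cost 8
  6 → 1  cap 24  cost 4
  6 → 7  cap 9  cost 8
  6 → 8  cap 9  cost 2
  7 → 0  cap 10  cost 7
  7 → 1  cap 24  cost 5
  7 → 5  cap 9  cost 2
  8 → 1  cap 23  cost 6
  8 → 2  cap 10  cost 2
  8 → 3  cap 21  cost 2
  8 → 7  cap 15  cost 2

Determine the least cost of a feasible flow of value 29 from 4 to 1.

Minimum cost for 29 units: 284

shortest-cost path #1: 4→5→1 push 4 @ unit cost 9 (adds 36)
shortest-cost path #2: 4→7→1 push 12 @ unit cost 9 (adds 108)
shortest-cost path #3: 4→6→1 push 7 @ unit cost 10 (adds 70)
shortest-cost path #4: 4→8→1 push 2 @ unit cost 10 (adds 20)
shortest-cost path #5: 4→3→0→1 push 3 @ unit cost 11 (adds 33)
shortest-cost path #6: 4→3→0→8→1 push 1 @ unit cost 17 (adds 17)
total cost = 284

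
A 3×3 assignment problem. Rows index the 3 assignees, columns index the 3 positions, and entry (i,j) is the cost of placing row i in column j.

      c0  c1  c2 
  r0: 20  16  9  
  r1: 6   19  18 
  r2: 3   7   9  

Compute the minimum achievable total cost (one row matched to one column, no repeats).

Minimum assignment cost: 22

optimal assignment: row0→col2 (cost 9), row1→col0 (cost 6), row2→col1 (cost 7)
total = 9 + 6 + 7 = 22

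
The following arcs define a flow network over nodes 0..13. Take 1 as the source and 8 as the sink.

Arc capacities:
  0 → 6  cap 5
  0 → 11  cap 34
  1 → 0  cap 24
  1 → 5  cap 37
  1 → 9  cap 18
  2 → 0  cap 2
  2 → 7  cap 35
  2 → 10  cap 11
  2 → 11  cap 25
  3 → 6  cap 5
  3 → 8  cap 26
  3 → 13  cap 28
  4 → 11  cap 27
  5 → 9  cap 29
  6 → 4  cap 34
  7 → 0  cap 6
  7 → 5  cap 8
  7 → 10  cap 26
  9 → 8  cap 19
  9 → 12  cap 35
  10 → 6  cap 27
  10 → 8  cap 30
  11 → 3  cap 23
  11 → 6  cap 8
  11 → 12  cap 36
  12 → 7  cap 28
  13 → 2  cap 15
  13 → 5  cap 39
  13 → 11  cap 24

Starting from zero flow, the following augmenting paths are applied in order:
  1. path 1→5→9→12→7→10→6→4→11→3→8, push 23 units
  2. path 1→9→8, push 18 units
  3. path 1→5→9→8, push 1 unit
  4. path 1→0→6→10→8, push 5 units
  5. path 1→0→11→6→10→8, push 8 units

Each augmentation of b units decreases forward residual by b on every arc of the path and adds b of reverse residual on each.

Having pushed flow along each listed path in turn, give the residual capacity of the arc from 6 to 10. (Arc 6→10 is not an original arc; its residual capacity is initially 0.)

Residual capacity of (6,10): 10

after path 1 (1→5→9→12→7→10→6→4→11→3→8, push 23): res(6,10)=23
after path 2 (1→9→8, push 18): res(6,10)=23
after path 3 (1→5→9→8, push 1): res(6,10)=23
after path 4 (1→0→6→10→8, push 5): res(6,10)=18
after path 5 (1→0→11→6→10→8, push 8): res(6,10)=10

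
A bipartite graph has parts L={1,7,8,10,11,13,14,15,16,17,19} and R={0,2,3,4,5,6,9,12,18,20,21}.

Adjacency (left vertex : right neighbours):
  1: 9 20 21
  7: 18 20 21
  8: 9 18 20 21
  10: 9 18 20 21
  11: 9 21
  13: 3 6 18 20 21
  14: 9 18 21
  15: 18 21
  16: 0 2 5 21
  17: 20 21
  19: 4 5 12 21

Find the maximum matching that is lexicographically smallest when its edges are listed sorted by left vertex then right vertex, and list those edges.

Lex-smallest maximum matching: {(1,9), (7,18), (8,20), (10,21), (13,3), (16,0), (19,4)}

|M| = 7 (so the lex-smallest maximum matching has 7 edges)
process left vertices in ascending order; for each, take the smallest-labelled available neighbour that still permits 7 edges overall, or leave it unmatched if none does
lex-smallest matching: {1-9, 7-18, 8-20, 10-21, 13-3, 16-0, 19-4}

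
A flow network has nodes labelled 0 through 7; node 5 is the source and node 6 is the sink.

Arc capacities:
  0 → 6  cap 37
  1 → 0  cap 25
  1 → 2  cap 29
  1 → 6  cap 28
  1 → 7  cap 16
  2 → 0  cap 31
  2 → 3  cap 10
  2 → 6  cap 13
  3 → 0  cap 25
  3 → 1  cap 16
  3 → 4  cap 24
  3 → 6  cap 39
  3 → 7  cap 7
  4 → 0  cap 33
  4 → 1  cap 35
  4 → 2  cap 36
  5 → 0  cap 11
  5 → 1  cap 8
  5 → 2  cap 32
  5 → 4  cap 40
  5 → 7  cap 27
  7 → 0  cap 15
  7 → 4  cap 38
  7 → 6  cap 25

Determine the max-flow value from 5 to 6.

Maximum flow value: 113

augment #1: 5→0→6 bottleneck 11, total now 11
augment #2: 5→1→6 bottleneck 8, total now 19
augment #3: 5→2→6 bottleneck 13, total now 32
augment #4: 5→7→6 bottleneck 25, total now 57
augment #5: 5→2→0→6 bottleneck 19, total now 76
augment #6: 5→4→0→6 bottleneck 7, total now 83
augment #7: 5→4→1→6 bottleneck 20, total now 103
augment #8: 5→4→2→3→6 bottleneck 10, total now 113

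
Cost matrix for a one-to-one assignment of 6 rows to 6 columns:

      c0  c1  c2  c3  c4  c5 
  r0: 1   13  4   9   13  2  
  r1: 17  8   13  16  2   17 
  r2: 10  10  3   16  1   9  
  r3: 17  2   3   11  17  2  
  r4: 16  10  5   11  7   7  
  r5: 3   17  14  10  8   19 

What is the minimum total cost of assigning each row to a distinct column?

optimal assignment: row0→col5 (cost 2), row1→col4 (cost 2), row2→col2 (cost 3), row3→col1 (cost 2), row4→col3 (cost 11), row5→col0 (cost 3)
total = 2 + 2 + 3 + 2 + 11 + 3 = 23

Minimum assignment cost: 23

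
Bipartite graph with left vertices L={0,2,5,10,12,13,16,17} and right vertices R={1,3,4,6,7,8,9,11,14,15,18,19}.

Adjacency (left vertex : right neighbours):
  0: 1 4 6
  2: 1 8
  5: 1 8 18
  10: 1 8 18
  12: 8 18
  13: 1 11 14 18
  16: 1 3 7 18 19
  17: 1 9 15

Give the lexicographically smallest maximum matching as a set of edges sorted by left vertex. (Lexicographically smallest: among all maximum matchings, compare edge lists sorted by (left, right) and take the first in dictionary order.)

|M| = 7 (so the lex-smallest maximum matching has 7 edges)
process left vertices in ascending order; for each, take the smallest-labelled available neighbour that still permits 7 edges overall, or leave it unmatched if none does
lex-smallest matching: {0-4, 2-1, 5-8, 10-18, 13-11, 16-3, 17-9}

Lex-smallest maximum matching: {(0,4), (2,1), (5,8), (10,18), (13,11), (16,3), (17,9)}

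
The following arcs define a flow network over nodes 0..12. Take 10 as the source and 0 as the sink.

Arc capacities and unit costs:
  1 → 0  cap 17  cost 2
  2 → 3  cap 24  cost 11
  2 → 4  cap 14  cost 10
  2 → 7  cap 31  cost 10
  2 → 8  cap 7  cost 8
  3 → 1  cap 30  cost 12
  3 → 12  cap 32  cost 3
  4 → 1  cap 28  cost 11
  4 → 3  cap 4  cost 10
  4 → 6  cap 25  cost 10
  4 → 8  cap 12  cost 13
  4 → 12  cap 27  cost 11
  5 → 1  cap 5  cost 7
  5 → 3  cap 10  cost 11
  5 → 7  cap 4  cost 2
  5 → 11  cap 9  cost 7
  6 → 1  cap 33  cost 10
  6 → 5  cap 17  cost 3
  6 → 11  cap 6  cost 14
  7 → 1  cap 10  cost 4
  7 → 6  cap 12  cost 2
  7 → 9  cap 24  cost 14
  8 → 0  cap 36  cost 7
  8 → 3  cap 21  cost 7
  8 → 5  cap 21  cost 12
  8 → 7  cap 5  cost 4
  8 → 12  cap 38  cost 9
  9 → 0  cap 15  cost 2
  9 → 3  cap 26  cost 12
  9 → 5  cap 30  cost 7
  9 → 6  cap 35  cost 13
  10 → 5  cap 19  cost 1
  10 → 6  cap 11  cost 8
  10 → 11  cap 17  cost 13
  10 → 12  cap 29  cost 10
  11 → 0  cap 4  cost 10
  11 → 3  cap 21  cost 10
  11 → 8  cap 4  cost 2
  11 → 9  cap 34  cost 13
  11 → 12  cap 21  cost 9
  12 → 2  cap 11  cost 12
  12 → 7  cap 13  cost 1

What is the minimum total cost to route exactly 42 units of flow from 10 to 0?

Minimum cost for 42 units: 850

shortest-cost path #1: 10→5→7→1→0 push 4 @ unit cost 9 (adds 36)
shortest-cost path #2: 10→5→1→0 push 5 @ unit cost 10 (adds 50)
shortest-cost path #3: 10→12→7→1→0 push 6 @ unit cost 17 (adds 102)
shortest-cost path #4: 10→5→11→8→0 push 4 @ unit cost 17 (adds 68)
shortest-cost path #5: 10→5→11→0 push 4 @ unit cost 18 (adds 72)
shortest-cost path #6: 10→6→1→0 push 2 @ unit cost 20 (adds 40)
shortest-cost path #7: 10→5→11→9→0 push 1 @ unit cost 23 (adds 23)
shortest-cost path #8: 10→12→7→9→0 push 7 @ unit cost 27 (adds 189)
shortest-cost path #9: 10→11→9→0 push 7 @ unit cost 28 (adds 196)
shortest-cost path #10: 10→12→2→8→0 push 2 @ unit cost 37 (adds 74)
total cost = 850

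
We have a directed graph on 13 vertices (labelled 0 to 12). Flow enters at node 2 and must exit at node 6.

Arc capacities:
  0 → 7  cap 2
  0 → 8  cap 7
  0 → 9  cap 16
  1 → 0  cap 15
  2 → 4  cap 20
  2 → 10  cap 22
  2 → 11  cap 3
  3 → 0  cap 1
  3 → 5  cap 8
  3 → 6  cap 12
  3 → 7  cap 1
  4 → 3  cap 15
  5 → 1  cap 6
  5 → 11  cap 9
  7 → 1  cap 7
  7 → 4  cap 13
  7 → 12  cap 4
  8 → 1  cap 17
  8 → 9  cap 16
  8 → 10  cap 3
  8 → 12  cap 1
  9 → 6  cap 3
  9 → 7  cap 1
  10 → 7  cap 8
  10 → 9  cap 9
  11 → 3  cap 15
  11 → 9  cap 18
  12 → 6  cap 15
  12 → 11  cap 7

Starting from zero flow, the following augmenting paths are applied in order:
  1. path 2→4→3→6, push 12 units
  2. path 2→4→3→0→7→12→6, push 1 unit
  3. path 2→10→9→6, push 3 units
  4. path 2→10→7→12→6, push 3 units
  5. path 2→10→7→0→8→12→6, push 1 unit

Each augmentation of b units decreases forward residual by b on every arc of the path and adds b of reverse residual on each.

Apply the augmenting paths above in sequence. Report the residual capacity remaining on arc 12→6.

Residual capacity of (12,6): 10

after path 1 (2→4→3→6, push 12): res(12,6)=15
after path 2 (2→4→3→0→7→12→6, push 1): res(12,6)=14
after path 3 (2→10→9→6, push 3): res(12,6)=14
after path 4 (2→10→7→12→6, push 3): res(12,6)=11
after path 5 (2→10→7→0→8→12→6, push 1): res(12,6)=10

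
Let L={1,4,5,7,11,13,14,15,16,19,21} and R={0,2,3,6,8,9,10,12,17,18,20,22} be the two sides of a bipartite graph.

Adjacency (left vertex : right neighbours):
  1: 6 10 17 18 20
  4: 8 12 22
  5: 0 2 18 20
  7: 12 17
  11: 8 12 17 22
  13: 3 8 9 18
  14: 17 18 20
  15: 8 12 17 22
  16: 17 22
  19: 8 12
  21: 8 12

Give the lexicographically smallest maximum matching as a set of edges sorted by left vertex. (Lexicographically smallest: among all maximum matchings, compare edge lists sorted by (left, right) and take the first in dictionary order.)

Lex-smallest maximum matching: {(1,6), (4,8), (5,0), (7,12), (11,17), (13,3), (14,18), (15,22)}

|M| = 8 (so the lex-smallest maximum matching has 8 edges)
process left vertices in ascending order; for each, take the smallest-labelled available neighbour that still permits 8 edges overall, or leave it unmatched if none does
lex-smallest matching: {1-6, 4-8, 5-0, 7-12, 11-17, 13-3, 14-18, 15-22}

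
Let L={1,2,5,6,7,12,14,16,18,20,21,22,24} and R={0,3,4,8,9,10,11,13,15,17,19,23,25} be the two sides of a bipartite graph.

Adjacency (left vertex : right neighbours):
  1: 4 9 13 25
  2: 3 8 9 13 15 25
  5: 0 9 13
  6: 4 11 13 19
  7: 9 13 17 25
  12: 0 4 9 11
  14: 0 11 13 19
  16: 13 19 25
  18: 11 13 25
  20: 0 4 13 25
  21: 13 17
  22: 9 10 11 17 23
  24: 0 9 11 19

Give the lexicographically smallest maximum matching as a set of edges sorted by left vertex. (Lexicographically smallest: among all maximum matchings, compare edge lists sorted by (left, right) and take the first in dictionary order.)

|M| = 10 (so the lex-smallest maximum matching has 10 edges)
process left vertices in ascending order; for each, take the smallest-labelled available neighbour that still permits 10 edges overall, or leave it unmatched if none does
lex-smallest matching: {1-4, 2-3, 5-0, 6-11, 7-9, 14-13, 16-19, 18-25, 21-17, 22-10}

Lex-smallest maximum matching: {(1,4), (2,3), (5,0), (6,11), (7,9), (14,13), (16,19), (18,25), (21,17), (22,10)}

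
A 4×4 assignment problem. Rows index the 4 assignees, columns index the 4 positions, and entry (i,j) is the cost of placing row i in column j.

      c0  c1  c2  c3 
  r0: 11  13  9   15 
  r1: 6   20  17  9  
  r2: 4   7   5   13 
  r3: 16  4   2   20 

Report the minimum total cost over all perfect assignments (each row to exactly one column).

optimal assignment: row0→col2 (cost 9), row1→col3 (cost 9), row2→col0 (cost 4), row3→col1 (cost 4)
total = 9 + 9 + 4 + 4 = 26

Minimum assignment cost: 26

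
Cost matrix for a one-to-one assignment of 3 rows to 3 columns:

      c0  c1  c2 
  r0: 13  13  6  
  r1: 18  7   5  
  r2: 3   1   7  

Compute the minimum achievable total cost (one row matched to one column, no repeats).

optimal assignment: row0→col2 (cost 6), row1→col1 (cost 7), row2→col0 (cost 3)
total = 6 + 7 + 3 = 16

Minimum assignment cost: 16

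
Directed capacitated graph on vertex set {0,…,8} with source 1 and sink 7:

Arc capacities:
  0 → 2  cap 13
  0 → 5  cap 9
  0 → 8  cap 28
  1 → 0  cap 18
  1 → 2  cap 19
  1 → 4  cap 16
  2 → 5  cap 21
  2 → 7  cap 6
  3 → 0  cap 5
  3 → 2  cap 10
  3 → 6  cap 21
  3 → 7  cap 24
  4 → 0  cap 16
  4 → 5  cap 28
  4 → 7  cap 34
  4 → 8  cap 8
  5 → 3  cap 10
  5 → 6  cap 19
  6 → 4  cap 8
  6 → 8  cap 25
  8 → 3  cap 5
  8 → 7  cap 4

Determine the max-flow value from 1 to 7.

augment #1: 1→2→7 bottleneck 6, total now 6
augment #2: 1→4→7 bottleneck 16, total now 22
augment #3: 1→0→8→7 bottleneck 4, total now 26
augment #4: 1→0→5→3→7 bottleneck 9, total now 35
augment #5: 1→0→8→3→7 bottleneck 5, total now 40
augment #6: 1→2→5→3→7 bottleneck 1, total now 41
augment #7: 1→2→5→6→4→7 bottleneck 8, total now 49

Maximum flow value: 49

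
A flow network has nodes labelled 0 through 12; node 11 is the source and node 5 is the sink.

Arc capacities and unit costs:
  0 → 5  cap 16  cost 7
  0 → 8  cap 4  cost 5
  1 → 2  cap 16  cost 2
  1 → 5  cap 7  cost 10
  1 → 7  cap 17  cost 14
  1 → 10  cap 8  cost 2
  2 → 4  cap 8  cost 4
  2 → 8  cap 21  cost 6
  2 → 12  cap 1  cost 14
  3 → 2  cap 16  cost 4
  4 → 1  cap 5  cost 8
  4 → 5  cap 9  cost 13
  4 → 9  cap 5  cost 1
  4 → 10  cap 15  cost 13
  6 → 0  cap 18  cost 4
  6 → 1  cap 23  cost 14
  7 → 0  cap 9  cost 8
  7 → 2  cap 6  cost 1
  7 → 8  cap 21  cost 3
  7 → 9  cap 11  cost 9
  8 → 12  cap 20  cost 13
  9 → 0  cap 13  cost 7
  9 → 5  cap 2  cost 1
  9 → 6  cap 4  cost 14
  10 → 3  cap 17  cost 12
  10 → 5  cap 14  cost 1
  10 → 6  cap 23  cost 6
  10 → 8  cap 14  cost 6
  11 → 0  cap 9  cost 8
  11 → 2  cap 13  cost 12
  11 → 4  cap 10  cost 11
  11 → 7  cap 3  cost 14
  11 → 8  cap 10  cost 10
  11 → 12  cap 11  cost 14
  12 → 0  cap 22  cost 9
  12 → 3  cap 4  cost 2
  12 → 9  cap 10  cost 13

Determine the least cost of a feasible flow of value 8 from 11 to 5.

Minimum cost for 8 units: 116

shortest-cost path #1: 11→4→9→5 push 2 @ unit cost 13 (adds 26)
shortest-cost path #2: 11→0→5 push 6 @ unit cost 15 (adds 90)
total cost = 116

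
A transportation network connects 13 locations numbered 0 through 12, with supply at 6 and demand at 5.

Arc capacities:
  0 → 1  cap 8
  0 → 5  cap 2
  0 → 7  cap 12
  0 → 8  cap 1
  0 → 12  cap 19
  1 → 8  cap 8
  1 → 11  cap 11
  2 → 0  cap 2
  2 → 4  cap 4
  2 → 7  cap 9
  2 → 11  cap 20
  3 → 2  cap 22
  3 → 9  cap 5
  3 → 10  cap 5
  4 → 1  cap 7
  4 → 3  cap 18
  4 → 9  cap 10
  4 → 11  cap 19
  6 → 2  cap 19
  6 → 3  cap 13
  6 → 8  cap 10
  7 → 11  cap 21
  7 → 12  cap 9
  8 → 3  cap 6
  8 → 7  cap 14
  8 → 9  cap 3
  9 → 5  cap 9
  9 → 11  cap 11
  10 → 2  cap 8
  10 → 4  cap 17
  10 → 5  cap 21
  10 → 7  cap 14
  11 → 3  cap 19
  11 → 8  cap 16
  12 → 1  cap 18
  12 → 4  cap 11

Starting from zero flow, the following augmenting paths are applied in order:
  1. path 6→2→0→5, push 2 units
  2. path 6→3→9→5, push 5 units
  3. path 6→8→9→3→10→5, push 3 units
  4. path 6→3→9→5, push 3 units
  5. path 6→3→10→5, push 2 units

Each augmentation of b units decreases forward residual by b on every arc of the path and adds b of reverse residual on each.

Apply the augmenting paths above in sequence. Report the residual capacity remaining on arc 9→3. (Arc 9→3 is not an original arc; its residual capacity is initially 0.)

after path 1 (6→2→0→5, push 2): res(9,3)=0
after path 2 (6→3→9→5, push 5): res(9,3)=5
after path 3 (6→8→9→3→10→5, push 3): res(9,3)=2
after path 4 (6→3→9→5, push 3): res(9,3)=5
after path 5 (6→3→10→5, push 2): res(9,3)=5

Residual capacity of (9,3): 5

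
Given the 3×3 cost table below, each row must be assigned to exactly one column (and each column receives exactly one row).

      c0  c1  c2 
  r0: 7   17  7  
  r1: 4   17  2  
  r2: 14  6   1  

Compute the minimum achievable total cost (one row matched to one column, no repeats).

optimal assignment: row0→col0 (cost 7), row1→col2 (cost 2), row2→col1 (cost 6)
total = 7 + 2 + 6 = 15

Minimum assignment cost: 15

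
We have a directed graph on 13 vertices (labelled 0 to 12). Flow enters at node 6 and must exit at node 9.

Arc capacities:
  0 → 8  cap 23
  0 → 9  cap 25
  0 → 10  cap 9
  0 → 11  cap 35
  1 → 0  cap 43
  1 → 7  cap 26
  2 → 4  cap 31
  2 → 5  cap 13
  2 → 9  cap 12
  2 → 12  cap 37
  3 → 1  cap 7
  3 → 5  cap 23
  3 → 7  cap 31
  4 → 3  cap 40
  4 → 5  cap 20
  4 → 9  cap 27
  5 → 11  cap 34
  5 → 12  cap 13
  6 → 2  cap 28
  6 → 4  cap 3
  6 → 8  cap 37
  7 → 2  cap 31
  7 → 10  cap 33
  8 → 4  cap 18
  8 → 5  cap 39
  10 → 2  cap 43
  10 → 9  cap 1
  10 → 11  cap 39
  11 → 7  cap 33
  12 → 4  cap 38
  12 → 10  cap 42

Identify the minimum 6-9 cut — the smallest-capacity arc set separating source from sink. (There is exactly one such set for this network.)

augment #1: 6→2→9 push 12
augment #2: 6→4→9 push 3
augment #3: 6→2→4→9 push 16
augment #4: 6→8→4→9 push 8
augment #5: 6→8→5→12→10→9 push 1
augment #6: 6→8→4→3→1→0→9 push 7
max flow = 47; residual-reachable set from 6 gives S-side
cut edges (S→T): {(2,9), (3,1), (4,9), (10,9)} total cap 47

Min-cut arcs: {(2,9), (3,1), (4,9), (10,9)} (total capacity 47)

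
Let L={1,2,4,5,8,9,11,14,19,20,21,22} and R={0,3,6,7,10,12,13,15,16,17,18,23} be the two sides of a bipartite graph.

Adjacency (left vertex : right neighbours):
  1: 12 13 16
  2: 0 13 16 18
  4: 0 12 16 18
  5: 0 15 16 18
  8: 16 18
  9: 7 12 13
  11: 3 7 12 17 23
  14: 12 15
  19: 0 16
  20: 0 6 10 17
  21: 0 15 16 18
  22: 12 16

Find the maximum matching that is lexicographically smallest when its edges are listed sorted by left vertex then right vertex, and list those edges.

Lex-smallest maximum matching: {(1,12), (2,13), (4,0), (5,15), (8,16), (9,7), (11,3), (20,6), (21,18)}

|M| = 9 (so the lex-smallest maximum matching has 9 edges)
process left vertices in ascending order; for each, take the smallest-labelled available neighbour that still permits 9 edges overall, or leave it unmatched if none does
lex-smallest matching: {1-12, 2-13, 4-0, 5-15, 8-16, 9-7, 11-3, 20-6, 21-18}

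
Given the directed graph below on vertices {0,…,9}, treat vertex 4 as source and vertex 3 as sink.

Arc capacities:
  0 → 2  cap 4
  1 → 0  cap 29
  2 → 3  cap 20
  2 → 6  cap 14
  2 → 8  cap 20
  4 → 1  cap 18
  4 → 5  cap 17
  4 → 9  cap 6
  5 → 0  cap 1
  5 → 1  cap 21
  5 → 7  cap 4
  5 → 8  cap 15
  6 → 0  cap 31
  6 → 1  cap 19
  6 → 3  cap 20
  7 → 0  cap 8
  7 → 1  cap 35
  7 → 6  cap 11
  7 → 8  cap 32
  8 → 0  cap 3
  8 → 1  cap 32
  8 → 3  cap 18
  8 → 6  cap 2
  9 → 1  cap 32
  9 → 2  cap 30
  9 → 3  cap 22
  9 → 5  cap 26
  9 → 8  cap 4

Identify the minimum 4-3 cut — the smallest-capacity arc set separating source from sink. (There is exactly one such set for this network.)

augment #1: 4→9→3 push 6
augment #2: 4→5→8→3 push 15
augment #3: 4→1→0→2→3 push 4
augment #4: 4→5→7→6→3 push 2
max flow = 27; residual-reachable set from 4 gives S-side
cut edges (S→T): {(0,2), (4,5), (4,9)} total cap 27

Min-cut arcs: {(0,2), (4,5), (4,9)} (total capacity 27)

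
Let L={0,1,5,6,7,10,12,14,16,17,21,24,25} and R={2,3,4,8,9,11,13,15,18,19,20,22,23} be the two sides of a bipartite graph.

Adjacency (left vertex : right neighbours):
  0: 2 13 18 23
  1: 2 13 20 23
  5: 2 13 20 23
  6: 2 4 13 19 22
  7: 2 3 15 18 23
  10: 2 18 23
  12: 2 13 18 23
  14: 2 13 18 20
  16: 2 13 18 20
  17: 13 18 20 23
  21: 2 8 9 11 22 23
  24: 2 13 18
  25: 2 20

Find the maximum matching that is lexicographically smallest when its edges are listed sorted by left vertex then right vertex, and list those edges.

|M| = 8 (so the lex-smallest maximum matching has 8 edges)
process left vertices in ascending order; for each, take the smallest-labelled available neighbour that still permits 8 edges overall, or leave it unmatched if none does
lex-smallest matching: {0-2, 1-13, 5-20, 6-4, 7-3, 10-18, 12-23, 21-8}

Lex-smallest maximum matching: {(0,2), (1,13), (5,20), (6,4), (7,3), (10,18), (12,23), (21,8)}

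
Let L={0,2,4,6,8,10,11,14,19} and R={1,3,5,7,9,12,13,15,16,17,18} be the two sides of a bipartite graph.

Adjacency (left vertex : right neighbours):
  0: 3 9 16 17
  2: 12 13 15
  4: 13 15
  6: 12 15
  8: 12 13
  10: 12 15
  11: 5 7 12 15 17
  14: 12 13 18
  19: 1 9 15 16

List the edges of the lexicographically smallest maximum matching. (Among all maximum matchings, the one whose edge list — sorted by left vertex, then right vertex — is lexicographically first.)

Lex-smallest maximum matching: {(0,3), (2,12), (4,13), (6,15), (11,5), (14,18), (19,1)}

|M| = 7 (so the lex-smallest maximum matching has 7 edges)
process left vertices in ascending order; for each, take the smallest-labelled available neighbour that still permits 7 edges overall, or leave it unmatched if none does
lex-smallest matching: {0-3, 2-12, 4-13, 6-15, 11-5, 14-18, 19-1}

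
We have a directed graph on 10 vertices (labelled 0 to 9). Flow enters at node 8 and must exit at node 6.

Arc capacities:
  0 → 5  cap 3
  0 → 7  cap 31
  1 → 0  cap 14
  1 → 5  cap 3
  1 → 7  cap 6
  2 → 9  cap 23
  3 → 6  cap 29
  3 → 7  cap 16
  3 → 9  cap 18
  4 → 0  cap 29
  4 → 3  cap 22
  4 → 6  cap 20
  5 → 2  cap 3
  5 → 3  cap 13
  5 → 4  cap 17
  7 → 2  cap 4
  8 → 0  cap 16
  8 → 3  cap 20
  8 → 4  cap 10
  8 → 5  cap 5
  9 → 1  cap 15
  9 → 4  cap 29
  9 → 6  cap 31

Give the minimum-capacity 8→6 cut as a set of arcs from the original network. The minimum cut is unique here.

Min-cut arcs: {(0,5), (7,2), (8,3), (8,4), (8,5)} (total capacity 42)

augment #1: 8→3→6 push 20
augment #2: 8→4→6 push 10
augment #3: 8→5→3→6 push 5
augment #4: 8→0→5→3→6 push 3
augment #5: 8→0→7→2→9→6 push 4
max flow = 42; residual-reachable set from 8 gives S-side
cut edges (S→T): {(0,5), (7,2), (8,3), (8,4), (8,5)} total cap 42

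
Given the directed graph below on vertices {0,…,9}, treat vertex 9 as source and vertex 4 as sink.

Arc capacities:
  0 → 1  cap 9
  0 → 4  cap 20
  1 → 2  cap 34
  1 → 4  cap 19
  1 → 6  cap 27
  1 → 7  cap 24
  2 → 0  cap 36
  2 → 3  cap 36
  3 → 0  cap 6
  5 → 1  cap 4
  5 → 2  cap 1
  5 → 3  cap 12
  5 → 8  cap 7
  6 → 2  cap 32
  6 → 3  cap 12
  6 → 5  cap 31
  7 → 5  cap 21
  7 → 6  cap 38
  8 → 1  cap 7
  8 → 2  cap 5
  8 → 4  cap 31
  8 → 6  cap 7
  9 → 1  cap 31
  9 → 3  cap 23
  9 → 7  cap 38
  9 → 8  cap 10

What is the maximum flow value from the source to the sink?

augment #1: 9→1→4 bottleneck 19, total now 19
augment #2: 9→8→4 bottleneck 10, total now 29
augment #3: 9→3→0→4 bottleneck 6, total now 35
augment #4: 9→1→2→0→4 bottleneck 12, total now 47
augment #5: 9→7→5→8→4 bottleneck 7, total now 54
augment #6: 9→7→5→2→0→4 bottleneck 1, total now 55
augment #7: 9→7→6→2→0→4 bottleneck 1, total now 56

Maximum flow value: 56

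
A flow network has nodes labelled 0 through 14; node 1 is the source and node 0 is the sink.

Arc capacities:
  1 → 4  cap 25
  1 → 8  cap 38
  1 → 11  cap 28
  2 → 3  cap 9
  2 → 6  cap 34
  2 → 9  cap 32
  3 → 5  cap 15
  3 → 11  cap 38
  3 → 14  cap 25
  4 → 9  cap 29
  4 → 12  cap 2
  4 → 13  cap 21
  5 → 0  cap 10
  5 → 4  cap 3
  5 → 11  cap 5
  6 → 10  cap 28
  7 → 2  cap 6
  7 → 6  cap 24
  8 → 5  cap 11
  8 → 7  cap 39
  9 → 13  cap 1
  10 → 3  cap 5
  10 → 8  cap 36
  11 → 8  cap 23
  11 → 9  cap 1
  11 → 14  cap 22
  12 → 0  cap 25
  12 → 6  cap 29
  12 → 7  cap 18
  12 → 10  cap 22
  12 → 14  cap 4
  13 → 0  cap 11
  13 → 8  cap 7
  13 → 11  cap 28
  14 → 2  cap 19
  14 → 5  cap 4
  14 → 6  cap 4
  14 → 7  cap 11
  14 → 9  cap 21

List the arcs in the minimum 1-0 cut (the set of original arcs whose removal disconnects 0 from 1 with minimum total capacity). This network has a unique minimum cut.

Min-cut arcs: {(4,12), (5,0), (13,0)} (total capacity 23)

augment #1: 1→4→12→0 push 2
augment #2: 1→4→13→0 push 11
augment #3: 1→8→5→0 push 10
max flow = 23; residual-reachable set from 1 gives S-side
cut edges (S→T): {(4,12), (5,0), (13,0)} total cap 23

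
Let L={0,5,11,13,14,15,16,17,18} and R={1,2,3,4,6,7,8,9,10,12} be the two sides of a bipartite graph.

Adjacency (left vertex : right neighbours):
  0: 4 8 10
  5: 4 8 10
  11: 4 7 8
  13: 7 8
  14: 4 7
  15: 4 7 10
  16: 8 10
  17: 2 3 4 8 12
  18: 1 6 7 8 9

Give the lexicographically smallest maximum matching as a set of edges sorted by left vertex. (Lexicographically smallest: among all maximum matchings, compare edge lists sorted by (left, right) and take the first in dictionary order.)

Lex-smallest maximum matching: {(0,4), (5,8), (11,7), (15,10), (17,2), (18,1)}

|M| = 6 (so the lex-smallest maximum matching has 6 edges)
process left vertices in ascending order; for each, take the smallest-labelled available neighbour that still permits 6 edges overall, or leave it unmatched if none does
lex-smallest matching: {0-4, 5-8, 11-7, 15-10, 17-2, 18-1}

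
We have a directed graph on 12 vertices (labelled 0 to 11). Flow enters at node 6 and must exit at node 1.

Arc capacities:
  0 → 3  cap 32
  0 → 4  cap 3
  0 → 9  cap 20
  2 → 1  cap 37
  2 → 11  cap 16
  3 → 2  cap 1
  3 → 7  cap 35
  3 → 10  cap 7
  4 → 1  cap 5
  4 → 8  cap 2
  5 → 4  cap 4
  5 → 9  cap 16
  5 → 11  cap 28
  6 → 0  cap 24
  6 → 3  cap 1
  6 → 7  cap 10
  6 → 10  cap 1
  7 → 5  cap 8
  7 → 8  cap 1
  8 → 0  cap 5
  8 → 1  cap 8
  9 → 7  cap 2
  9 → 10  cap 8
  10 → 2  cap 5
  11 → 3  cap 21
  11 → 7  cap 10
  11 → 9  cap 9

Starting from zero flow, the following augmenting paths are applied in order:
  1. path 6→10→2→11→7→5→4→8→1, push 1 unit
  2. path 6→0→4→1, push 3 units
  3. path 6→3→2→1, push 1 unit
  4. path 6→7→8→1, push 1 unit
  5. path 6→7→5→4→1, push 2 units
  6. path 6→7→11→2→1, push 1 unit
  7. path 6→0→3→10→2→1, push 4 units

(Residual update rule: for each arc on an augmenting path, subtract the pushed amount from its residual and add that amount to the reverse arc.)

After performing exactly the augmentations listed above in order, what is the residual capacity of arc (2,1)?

after path 1 (6→10→2→11→7→5→4→8→1, push 1): res(2,1)=37
after path 2 (6→0→4→1, push 3): res(2,1)=37
after path 3 (6→3→2→1, push 1): res(2,1)=36
after path 4 (6→7→8→1, push 1): res(2,1)=36
after path 5 (6→7→5→4→1, push 2): res(2,1)=36
after path 6 (6→7→11→2→1, push 1): res(2,1)=35
after path 7 (6→0→3→10→2→1, push 4): res(2,1)=31

Residual capacity of (2,1): 31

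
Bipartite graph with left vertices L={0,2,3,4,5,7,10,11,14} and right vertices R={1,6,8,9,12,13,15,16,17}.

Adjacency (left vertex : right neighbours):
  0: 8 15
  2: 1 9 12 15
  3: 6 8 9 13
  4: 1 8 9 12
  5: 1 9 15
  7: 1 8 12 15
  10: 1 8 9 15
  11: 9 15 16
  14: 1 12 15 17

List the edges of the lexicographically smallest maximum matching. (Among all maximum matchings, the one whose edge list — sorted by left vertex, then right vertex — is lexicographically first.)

Lex-smallest maximum matching: {(0,8), (2,1), (3,6), (4,9), (5,15), (7,12), (11,16), (14,17)}

|M| = 8 (so the lex-smallest maximum matching has 8 edges)
process left vertices in ascending order; for each, take the smallest-labelled available neighbour that still permits 8 edges overall, or leave it unmatched if none does
lex-smallest matching: {0-8, 2-1, 3-6, 4-9, 5-15, 7-12, 11-16, 14-17}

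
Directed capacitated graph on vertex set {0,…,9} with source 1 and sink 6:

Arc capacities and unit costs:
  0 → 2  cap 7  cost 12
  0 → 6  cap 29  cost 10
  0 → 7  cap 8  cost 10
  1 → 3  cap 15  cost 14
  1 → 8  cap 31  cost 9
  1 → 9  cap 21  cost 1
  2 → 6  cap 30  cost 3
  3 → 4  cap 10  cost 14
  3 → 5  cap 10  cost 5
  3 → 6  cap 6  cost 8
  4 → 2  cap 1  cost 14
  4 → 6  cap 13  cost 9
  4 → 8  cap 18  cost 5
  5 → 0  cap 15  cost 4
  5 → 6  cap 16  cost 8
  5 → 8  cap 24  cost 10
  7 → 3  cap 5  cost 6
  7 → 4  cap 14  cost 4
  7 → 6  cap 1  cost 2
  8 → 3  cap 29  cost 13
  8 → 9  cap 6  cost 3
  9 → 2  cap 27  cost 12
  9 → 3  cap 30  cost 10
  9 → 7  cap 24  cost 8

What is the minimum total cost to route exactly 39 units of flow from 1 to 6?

Minimum cost for 39 units: 787

shortest-cost path #1: 1→9→7→6 push 1 @ unit cost 11 (adds 11)
shortest-cost path #2: 1→9→2→6 push 20 @ unit cost 16 (adds 320)
shortest-cost path #3: 1→3→6 push 6 @ unit cost 22 (adds 132)
shortest-cost path #4: 1→3→5→6 push 9 @ unit cost 27 (adds 243)
shortest-cost path #5: 1→8→9→2→6 push 3 @ unit cost 27 (adds 81)
total cost = 787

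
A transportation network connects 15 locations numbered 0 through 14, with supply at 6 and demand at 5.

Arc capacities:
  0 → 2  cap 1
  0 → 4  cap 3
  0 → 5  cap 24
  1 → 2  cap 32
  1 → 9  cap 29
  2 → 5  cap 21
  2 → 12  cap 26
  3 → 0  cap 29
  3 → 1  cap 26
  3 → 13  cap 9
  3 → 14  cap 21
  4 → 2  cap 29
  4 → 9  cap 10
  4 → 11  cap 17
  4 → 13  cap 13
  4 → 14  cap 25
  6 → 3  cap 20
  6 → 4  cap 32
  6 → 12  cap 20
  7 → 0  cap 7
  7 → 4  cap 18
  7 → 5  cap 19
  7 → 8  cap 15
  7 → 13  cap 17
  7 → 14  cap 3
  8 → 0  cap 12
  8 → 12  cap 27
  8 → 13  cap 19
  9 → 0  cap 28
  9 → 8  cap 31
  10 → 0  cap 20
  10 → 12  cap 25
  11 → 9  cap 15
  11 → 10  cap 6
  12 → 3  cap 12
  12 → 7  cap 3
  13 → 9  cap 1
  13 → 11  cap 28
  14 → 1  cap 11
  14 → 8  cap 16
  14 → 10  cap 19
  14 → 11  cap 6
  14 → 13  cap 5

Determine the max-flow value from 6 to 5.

augment #1: 6→3→0→5 bottleneck 20, total now 20
augment #2: 6→4→2→5 bottleneck 21, total now 41
augment #3: 6→12→7→5 bottleneck 3, total now 44
augment #4: 6→4→9→0→5 bottleneck 4, total now 48

Maximum flow value: 48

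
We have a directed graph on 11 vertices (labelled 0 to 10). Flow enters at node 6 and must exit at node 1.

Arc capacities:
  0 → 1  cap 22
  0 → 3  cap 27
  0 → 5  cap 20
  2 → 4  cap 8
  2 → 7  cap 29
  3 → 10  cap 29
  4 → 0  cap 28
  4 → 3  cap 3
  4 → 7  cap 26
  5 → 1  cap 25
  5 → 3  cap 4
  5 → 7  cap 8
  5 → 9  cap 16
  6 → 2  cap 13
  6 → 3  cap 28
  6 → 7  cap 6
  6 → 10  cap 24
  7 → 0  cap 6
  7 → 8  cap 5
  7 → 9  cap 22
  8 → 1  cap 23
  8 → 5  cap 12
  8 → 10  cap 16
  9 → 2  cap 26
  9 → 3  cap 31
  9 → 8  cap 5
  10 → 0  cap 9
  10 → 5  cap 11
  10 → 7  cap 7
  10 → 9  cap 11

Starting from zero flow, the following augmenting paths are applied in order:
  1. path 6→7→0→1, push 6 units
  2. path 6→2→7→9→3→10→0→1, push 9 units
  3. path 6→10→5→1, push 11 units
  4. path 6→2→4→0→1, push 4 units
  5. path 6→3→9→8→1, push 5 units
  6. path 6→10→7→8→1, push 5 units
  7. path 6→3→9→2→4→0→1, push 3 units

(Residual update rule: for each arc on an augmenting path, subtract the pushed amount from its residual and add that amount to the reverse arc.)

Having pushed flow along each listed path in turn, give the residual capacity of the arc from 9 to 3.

Residual capacity of (9,3): 30

after path 1 (6→7→0→1, push 6): res(9,3)=31
after path 2 (6→2→7→9→3→10→0→1, push 9): res(9,3)=22
after path 3 (6→10→5→1, push 11): res(9,3)=22
after path 4 (6→2→4→0→1, push 4): res(9,3)=22
after path 5 (6→3→9→8→1, push 5): res(9,3)=27
after path 6 (6→10→7→8→1, push 5): res(9,3)=27
after path 7 (6→3→9→2→4→0→1, push 3): res(9,3)=30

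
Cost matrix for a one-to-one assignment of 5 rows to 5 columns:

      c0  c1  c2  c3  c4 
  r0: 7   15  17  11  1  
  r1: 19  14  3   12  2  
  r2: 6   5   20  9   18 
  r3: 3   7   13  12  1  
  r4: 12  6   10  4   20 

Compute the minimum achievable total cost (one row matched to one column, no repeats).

Minimum assignment cost: 16

optimal assignment: row0→col4 (cost 1), row1→col2 (cost 3), row2→col1 (cost 5), row3→col0 (cost 3), row4→col3 (cost 4)
total = 1 + 3 + 5 + 3 + 4 = 16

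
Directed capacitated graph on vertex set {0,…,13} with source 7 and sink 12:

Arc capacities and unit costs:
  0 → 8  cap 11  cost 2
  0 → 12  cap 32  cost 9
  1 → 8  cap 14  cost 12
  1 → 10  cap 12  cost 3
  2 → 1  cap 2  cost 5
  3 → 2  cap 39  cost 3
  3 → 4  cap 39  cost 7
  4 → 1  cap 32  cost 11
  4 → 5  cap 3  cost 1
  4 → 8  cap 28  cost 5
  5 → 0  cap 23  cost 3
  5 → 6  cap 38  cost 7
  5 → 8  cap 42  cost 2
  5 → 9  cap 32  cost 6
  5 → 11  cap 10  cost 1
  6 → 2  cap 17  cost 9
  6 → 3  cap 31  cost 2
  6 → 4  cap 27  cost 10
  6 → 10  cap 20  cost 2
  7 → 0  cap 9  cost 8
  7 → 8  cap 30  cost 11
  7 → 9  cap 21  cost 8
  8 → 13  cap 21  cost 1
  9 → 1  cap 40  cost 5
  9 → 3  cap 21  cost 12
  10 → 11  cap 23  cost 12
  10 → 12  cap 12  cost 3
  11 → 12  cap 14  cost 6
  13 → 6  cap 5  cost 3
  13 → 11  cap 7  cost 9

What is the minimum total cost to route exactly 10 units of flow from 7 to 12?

shortest-cost path #1: 7→0→12 push 9 @ unit cost 17 (adds 153)
shortest-cost path #2: 7→9→1→10→12 push 1 @ unit cost 19 (adds 19)
total cost = 172

Minimum cost for 10 units: 172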